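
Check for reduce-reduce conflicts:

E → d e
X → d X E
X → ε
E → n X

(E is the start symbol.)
Augment with E' → E and build the canonical LR(0) collection (I0 = CLOSURE({[E' → . E]}), then GOTO on every symbol after a dot until no new states appear). It has 9 states:
  I0: { [E → . d e], [E → . n X], [E' → . E] }  — shift
  I1: { [E' → E .] }  — accept
  I2: { [E → d . e] }  — shift
  I3: { [E → n . X], [X → . d X E], [X → .] }  — shift, reduce
  I4: { [E → n X .] }  — reduce
  I5: { [X → . d X E], [X → .], [X → d . X E] }  — shift, reduce
  I6: { [E → . d e], [E → . n X], [X → d X . E] }  — shift
  I7: { [X → d X E .] }  — reduce
  I8: { [E → d e .] }  — reduce

No state contains more than one complete item.

Answer: No reduce-reduce conflicts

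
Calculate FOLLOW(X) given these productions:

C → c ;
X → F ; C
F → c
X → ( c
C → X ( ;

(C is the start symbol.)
To compute FOLLOW(X), find every occurrence of X on a right-hand side N → α X β: add FIRST(β) \ {ε}, and if β is empty or nullable also add FOLLOW(N). Iterate to a fixed point.

In C → X ( ;: X is followed by '(' ';', add FIRST('(' ';') \ {ε} = { '(' }

Taking the union: FOLLOW(X) = { '(' }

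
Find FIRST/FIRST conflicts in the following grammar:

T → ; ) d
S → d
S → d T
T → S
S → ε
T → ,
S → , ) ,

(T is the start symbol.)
Yes. T → S / T → ',' on { ',' }; S → d / S → d T on { 'd' }

FIRST sets of the non-terminals at (or reachable through a nullable prefix from) the front of some alternative:
  FIRST(S) = { ',', 'd', ε }

Productions for T:
  T → ; ) d: FIRST = { ';' }
  T → S: FIRST = { ',', 'd', ε }
  T → ,: FIRST = { ',' }
Productions for S:
  S → d: FIRST = { 'd' }
  S → d T: FIRST = { 'd' }
  S → ε: FIRST = { ε }
  S → , ) ,: FIRST = { ',' }

Conflict for T: T → S and T → ,
  Overlap: { ',' }
Conflict for S: S → d and S → d T
  Overlap: { 'd' }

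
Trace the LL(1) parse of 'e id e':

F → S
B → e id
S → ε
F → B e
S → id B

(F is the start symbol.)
LL(1) parsing maintains a stack (initially the start symbol over $) and the input. At each step: if the stack top is a terminal, match it against the current input token; if it is a non-terminal N, replace it with the RHS of M[N, lookahead] (the unique production whose predict set contains the lookahead).

Stack is shown with the top on the left.

Stack     Input     Action
--------------------------
F $       e id e $  output F → B e
B e $     e id e $  output B → e id
e id e $  e id e $  match 'e'
id e $    id e $    match 'id'
e $       e $       match 'e'
$         $         accept

The string is accepted.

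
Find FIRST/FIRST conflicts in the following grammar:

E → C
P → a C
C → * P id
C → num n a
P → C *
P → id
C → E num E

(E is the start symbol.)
Yes. C → '*' P id / C → E num E on { '*' }; C → num n a / C → E num E on { 'num' }

A FIRST/FIRST conflict occurs when two productions N → α and N → β for the same non-terminal have FIRST(α) ∩ FIRST(β) ≠ ∅ (with ε ∈ FIRST of a nullable right-hand side, so two nullable alternatives also conflict).

FIRST sets of the non-terminals at (or reachable through a nullable prefix from) the front of some alternative:
  FIRST(C) = { '*', 'num' }
  FIRST(E) = { '*', 'num' }

Productions for P:
  P → a C: FIRST = { 'a' }
  P → C *: FIRST = { '*', 'num' }
  P → id: FIRST = { 'id' }
Productions for C:
  C → * P id: FIRST = { '*' }
  C → num n a: FIRST = { 'num' }
  C → E num E: FIRST = { '*', 'num' }
E has only one production, so no FIRST/FIRST conflict is possible there.

Conflict for C: C → * P id and C → E num E
  Overlap: { '*' }
Conflict for C: C → num n a and C → E num E
  Overlap: { 'num' }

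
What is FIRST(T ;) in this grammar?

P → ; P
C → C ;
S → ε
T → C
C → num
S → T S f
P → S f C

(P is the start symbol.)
{ 'num' }

FIRST sets of the non-terminals involved (from the grammar, by fixed-point iteration):
  FIRST(T) = { 'num' }

To compute FIRST(T ;), process the symbols left to right:
Symbol T is a non-terminal. Add FIRST(T) \ {ε} = { 'num' }
T is not nullable (ε ∉ FIRST(T)), so stop here.
FIRST(T ;) = { 'num' }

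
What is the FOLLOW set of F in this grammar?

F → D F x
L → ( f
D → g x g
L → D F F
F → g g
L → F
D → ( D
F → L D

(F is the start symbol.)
To compute FOLLOW(F), find every occurrence of F on a right-hand side N → α F β: add FIRST(β) \ {ε}, and if β is empty or nullable also add FOLLOW(N). Iterate to a fixed point.

F is the start symbol, so $ ∈ FOLLOW(F).
In F → D F x: F is followed by x, add FIRST(x) \ {ε} = { 'x' }
In L → D F F: F is followed by F, add FIRST(F) \ {ε} = { '(', 'g' }
In L → D F F: F is at the end, add FOLLOW(L)
In L → F: F is at the end, add FOLLOW(L)

The FOLLOW sets referred to above (computed the same way, to a fixed point):
  FOLLOW(L) = { '(', 'g' }

Taking the union: FOLLOW(F) = { $, '(', 'g', 'x' }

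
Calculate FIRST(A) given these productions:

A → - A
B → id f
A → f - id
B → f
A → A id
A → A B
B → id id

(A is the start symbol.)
From A → - A:
  - '-' is a terminal: add '-' and stop
From A → f - id:
  - f is a terminal: add 'f' and stop
From A → A id:
  - A is the symbol being defined: contributes nothing new
    A is not nullable, so stop
From A → A B:
  - A is the symbol being defined: contributes nothing new
    A is not nullable, so stop

Collecting: FIRST(A) = { '-', 'f' }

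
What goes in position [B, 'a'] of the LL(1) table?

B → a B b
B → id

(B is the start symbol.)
B → a B b

To find M[B, 'a'], we find productions for B where 'a' is in the predict set (PREDICT(N → α) = (FIRST(α) \ {ε}) ∪ (FOLLOW(N) if α ⇒* ε)).

B → a B b: PREDICT = { 'a' }
  'a' is in predict set, so this production goes in M[B, 'a']
B → id: PREDICT = { 'id' }

M[B, 'a'] = B → a B b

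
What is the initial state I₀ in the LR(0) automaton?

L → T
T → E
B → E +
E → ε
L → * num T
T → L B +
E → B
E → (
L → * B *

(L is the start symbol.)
{ [B → . E +], [E → . (], [E → . B], [E → .], [L → . * B *], [L → . * num T], [L → . T], [L' → . L], [T → . E], [T → . L B +] }

First, augment the grammar with L' → L
I₀ = CLOSURE({ [L' → . L] }):
  [L' → . L] has the dot before L: add [L → . T], [L → . * num T], [L → . * B *]
  [L → . T] has the dot before T: add [T → . E], [T → . L B +]
  [T → . E] has the dot before E: add [E → .], [E → . B], [E → . (]
  [E → . B] has the dot before B: add [B → . E +]
No further items can be added.

I₀ = { [B → . E +], [E → . (], [E → . B], [E → .], [L → . * B *], [L → . * num T], [L → . T], [L' → . L], [T → . E], [T → . L B +] }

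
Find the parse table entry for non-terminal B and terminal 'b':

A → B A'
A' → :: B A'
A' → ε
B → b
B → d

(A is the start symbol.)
B → b

To find M[B, 'b'], we find productions for B where 'b' is in the predict set (PREDICT(N → α) = (FIRST(α) \ {ε}) ∪ (FOLLOW(N) if α ⇒* ε)).

B → b: PREDICT = { 'b' }
  'b' is in predict set, so this production goes in M[B, 'b']
B → d: PREDICT = { 'd' }

M[B, 'b'] = B → b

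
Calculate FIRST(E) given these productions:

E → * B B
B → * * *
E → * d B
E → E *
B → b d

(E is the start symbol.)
From E → * B B:
  - '*' is a terminal: add '*' and stop
From E → * d B:
  - '*' is a terminal: add '*' and stop
From E → E *:
  - E is the symbol being defined: contributes nothing new
    E is not nullable, so stop

Collecting: FIRST(E) = { '*' }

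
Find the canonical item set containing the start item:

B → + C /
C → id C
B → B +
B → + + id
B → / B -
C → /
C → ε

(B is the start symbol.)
{ [B → . + + id], [B → . + C /], [B → . / B -], [B → . B +], [B' → . B] }

First, augment the grammar with B' → B
I₀ = CLOSURE({ [B' → . B] }):
  [B' → . B] has the dot before B: add [B → . + C /], [B → . B +], [B → . + + id], [B → . / B -]
No further items can be added.

I₀ = { [B → . + + id], [B → . + C /], [B → . / B -], [B → . B +], [B' → . B] }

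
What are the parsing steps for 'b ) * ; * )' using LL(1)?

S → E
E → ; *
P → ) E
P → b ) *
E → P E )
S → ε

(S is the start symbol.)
LL(1) parsing maintains a stack (initially the start symbol over $) and the input. At each step: if the stack top is a terminal, match it against the current input token; if it is a non-terminal N, replace it with the RHS of M[N, lookahead] (the unique production whose predict set contains the lookahead).

Stack is shown with the top on the left.

Stack        Input          Action
----------------------------------
S $          b ) * ; * ) $  output S → E
E $          b ) * ; * ) $  output E → P E )
P E ) $      b ) * ; * ) $  output P → b ) *
b ) * E ) $  b ) * ; * ) $  match 'b'
) * E ) $    ) * ; * ) $    match ')'
* E ) $      * ; * ) $      match '*'
E ) $        ; * ) $        output E → ; *
; * ) $      ; * ) $        match ';'
* ) $        * ) $          match '*'
) $          ) $            match ')'
$            $              accept

The string is accepted.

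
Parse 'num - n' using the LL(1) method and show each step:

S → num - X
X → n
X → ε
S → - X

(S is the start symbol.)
LL(1) parsing maintains a stack (initially the start symbol over $) and the input. At each step: if the stack top is a terminal, match it against the current input token; if it is a non-terminal N, replace it with the RHS of M[N, lookahead] (the unique production whose predict set contains the lookahead).

Stack is shown with the top on the left.

Stack      Input      Action
----------------------------
S $        num - n $  output S → num - X
num - X $  num - n $  match 'num'
- X $      - n $      match '-'
X $        n $        output X → n
n $        n $        match 'n'
$          $          accept

The string is accepted.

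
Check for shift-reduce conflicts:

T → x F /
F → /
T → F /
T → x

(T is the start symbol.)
Yes — I4: [T → x .] vs [F → . /]

A shift-reduce conflict occurs when an LR(0) state has both:
  - a complete (reduce) item [A → α .] (dot at the end), and
  - a shift item [B → β . c γ] (dot before a terminal).

Augment with T' → T and build the canonical LR(0) collection (I0 = CLOSURE({[T' → . T]}), then GOTO on every symbol after a dot until no new states appear). It has 8 states:
  I0: { [F → . /], [T → . F /], [T → . x F /], [T → . x], [T' → . T] }  — shift
  I1: { [F → / .] }  — reduce
  I2: { [T → F . /] }  — shift
  I3: { [T' → T .] }  — accept
  I4: { [F → . /], [T → x . F /], [T → x .] }  — shift, reduce
  I5: { [T → x F . /] }  — shift
  I6: { [T → x F / .] }  — reduce
  I7: { [T → F / .] }  — reduce

I4 contains reduce item [T → x .] and shift item [F → . /] — shift-reduce conflict.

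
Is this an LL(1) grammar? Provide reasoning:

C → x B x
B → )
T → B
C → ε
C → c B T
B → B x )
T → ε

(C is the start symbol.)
No. Predict set conflict for B: { ')' }

A grammar is LL(1) if for each non-terminal N with multiple productions, the predict sets of those productions are pairwise disjoint, where PREDICT(N → α) = (FIRST(α) \ {ε}) ∪ (FOLLOW(N) if α ⇒* ε).

Relevant sets:
  FIRST(B) = { ')' }
  FOLLOW(C) = { $ }
  FOLLOW(T) = { $ }

For C:
  PREDICT(C → x B x) = { 'x' }
  PREDICT(C → ε) = { $ }
  PREDICT(C → c B T) = { 'c' }
For B:
  PREDICT(B → ')') = { ')' }
  PREDICT(B → B x ')') = { ')' }
For T:
  PREDICT(T → B) = { ')' }
  PREDICT(T → ε) = { $ }

Conflict found: Predict set conflict for B: { ')' }
The grammar is NOT LL(1).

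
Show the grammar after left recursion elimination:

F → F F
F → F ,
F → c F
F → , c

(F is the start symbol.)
F is directly left-recursive. The standard transformation for
  A → A α₁ | ... | A α_m | β₁ | ... | β_n
is
  A  → β₁ A' | ... | β_n A'
  A' → α₁ A' | ... | α_m A' | ε

F → c F becomes F → c F F'
F → , c becomes F → , c F'
F → F F becomes F' → F F'
F → F , becomes F' → , F'
Add F' → ε

Resulting grammar:
F → c F F'
F → , c F'
F' → F F'
F' → , F'
F' → ε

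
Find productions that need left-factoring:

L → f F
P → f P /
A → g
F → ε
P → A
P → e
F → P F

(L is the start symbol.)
No, left-factoring is not needed

Left-factoring is needed when two productions for the same non-terminal
share a common prefix on the right-hand side.

Productions for P:
  P → f P /
  P → A
  P → e
Productions for F:
  F → ε
  F → P F

No common prefixes found.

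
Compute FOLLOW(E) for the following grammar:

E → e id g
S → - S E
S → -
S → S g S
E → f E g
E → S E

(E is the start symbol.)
{ $, '-', 'e', 'f', 'g' }

E is the start symbol, so $ ∈ FOLLOW(E).
In S → - S E: E is at the end, add FOLLOW(S)
In E → f E g: E is followed by g, add FIRST(g) \ {ε} = { 'g' }
In E → S E: E is at the end; this adds FOLLOW(E) to itself — nothing new

The FOLLOW sets referred to above (computed the same way, to a fixed point):
  FOLLOW(S) = { '-', 'e', 'f', 'g' }

Taking the union: FOLLOW(E) = { $, '-', 'e', 'f', 'g' }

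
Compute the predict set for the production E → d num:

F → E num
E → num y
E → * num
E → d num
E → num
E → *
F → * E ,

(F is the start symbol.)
{ 'd' }

PREDICT(E → d num) = (FIRST(RHS) \ {ε}) ∪ (FOLLOW(E) if ε ∈ FIRST(RHS), i.e. RHS ⇒* ε)
FIRST(d num) = { 'd' }
ε ∉ FIRST(d num), so FOLLOW(E) is not added.
PREDICT(E → d num) = { 'd' }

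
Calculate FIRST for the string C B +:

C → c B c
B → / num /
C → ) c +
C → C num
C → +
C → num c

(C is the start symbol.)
{ ')', '+', 'c', 'num' }

FIRST sets of the non-terminals involved (from the grammar, by fixed-point iteration):
  FIRST(C) = { ')', '+', 'c', 'num' }

To compute FIRST(C B +), process the symbols left to right:
Symbol C is a non-terminal. Add FIRST(C) \ {ε} = { ')', '+', 'c', 'num' }
C is not nullable (ε ∉ FIRST(C)), so stop here.
FIRST(C B +) = { ')', '+', 'c', 'num' }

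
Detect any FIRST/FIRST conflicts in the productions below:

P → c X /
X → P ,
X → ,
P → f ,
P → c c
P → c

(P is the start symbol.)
Yes. P → c X '/' / P → c c on { 'c' }; P → c X '/' / P → c on { 'c' }; P → c c / P → c on { 'c' }

FIRST sets of the non-terminals at (or reachable through a nullable prefix from) the front of some alternative:
  FIRST(P) = { 'c', 'f' }

Productions for P:
  P → c X /: FIRST = { 'c' }
  P → f ,: FIRST = { 'f' }
  P → c c: FIRST = { 'c' }
  P → c: FIRST = { 'c' }
Productions for X:
  X → P ,: FIRST = { 'c', 'f' }
  X → ,: FIRST = { ',' }

Conflict for P: P → c X / and P → c c
  Overlap: { 'c' }
Conflict for P: P → c X / and P → c
  Overlap: { 'c' }
Conflict for P: P → c c and P → c
  Overlap: { 'c' }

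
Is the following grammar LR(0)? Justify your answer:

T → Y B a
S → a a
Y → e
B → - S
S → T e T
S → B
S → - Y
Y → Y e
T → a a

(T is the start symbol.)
Augment with T' → T and build the canonical LR(0) collection (I0 = CLOSURE({[T' → . T]}), then GOTO on every symbol after a dot until no new states appear). It has 19 states:
  I0: { [T → . Y B a], [T → . a a], [T' → . T], [Y → . Y e], [Y → . e] }  — shift
  I1: { [T' → T .] }  — accept
  I2: { [B → . - S], [T → Y . B a], [Y → Y . e] }  — shift
  I3: { [T → a . a] }  — shift
  I4: { [Y → e .] }  — reduce
  I5: { [T → a a .] }  — reduce
  I6: { [B → - . S], [B → . - S], [S → . - Y], [S → . B], [S → . T e T], [S → . a a], [T → . Y B a], [T → . a a], [Y → . Y e], [Y → . e] }  — shift
  I7: { [T → Y B . a] }  — shift
  I8: { [Y → Y e .] }  — reduce
  I9: { [T → Y B a .] }  — reduce
  I10: { [B → - . S], [B → . - S], [S → - . Y], [S → . - Y], [S → . B], [S → . T e T], [S → . a a], [T → . Y B a], [T → . a a], [Y → . Y e], [Y → . e] }  — shift
  I11: { [S → B .] }  — reduce
  I12: { [B → - S .] }  — reduce
  I13: { [S → T . e T] }  — shift
  I14: { [S → a . a], [T → a . a] }  — shift
  I15: { [S → a a .], [T → a a .] }  — 2 reduces
  I16: { [S → T e . T], [T → . Y B a], [T → . a a], [Y → . Y e], [Y → . e] }  — shift
  I17: { [S → T e T .] }  — reduce
  I18: { [B → . - S], [S → - Y .], [T → Y . B a], [Y → Y . e] }  — shift, reduce

Conflict in state I15:
  Reduce-reduce conflict: [S → a a .] and [T → a a .]
So the grammar is NOT LR(0).

Answer: No. Reduce-reduce conflict: [S → a a .] and [T → a a .]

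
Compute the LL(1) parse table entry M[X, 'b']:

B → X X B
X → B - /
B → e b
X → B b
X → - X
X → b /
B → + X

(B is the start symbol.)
X → B - /, X → B b, X → b /

To find M[X, 'b'], we find productions for X where 'b' is in the predict set (PREDICT(N → α) = (FIRST(α) \ {ε}) ∪ (FOLLOW(N) if α ⇒* ε)).

Relevant sets:
  FIRST(B) = { '+', '-', 'b', 'e' }

X → B - /: PREDICT = { '+', '-', 'b', 'e' }
  'b' is in predict set, so this production goes in M[X, 'b']
X → B b: PREDICT = { '+', '-', 'b', 'e' }
  'b' is in predict set, so this production goes in M[X, 'b']
X → - X: PREDICT = { '-' }
X → b /: PREDICT = { 'b' }
  'b' is in predict set, so this production goes in M[X, 'b']

M[X, 'b'] = X → B - /, X → B b, X → b /  (a multiply-defined cell — the grammar is not LL(1))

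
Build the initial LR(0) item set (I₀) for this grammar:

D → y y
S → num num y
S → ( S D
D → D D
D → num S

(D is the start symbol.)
{ [D → . D D], [D → . num S], [D → . y y], [D' → . D] }

First, augment the grammar with D' → D
I₀ = CLOSURE({ [D' → . D] }):
  [D' → . D] has the dot before D: add [D → . y y], [D → . D D], [D → . num S]
No further items can be added.

I₀ = { [D → . D D], [D → . num S], [D → . y y], [D' → . D] }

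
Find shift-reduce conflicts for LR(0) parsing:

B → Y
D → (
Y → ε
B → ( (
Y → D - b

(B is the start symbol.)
Augment with B' → B and build the canonical LR(0) collection (I0 = CLOSURE({[B' → . B]}), then GOTO on every symbol after a dot until no new states appear). It has 8 states:
  I0: { [B → . ( (], [B → . Y], [B' → . B], [D → . (], [Y → . D - b], [Y → .] }  — shift, reduce
  I1: { [B → ( . (], [D → ( .] }  — shift, reduce
  I2: { [B' → B .] }  — accept
  I3: { [Y → D . - b] }  — shift
  I4: { [B → Y .] }  — reduce
  I5: { [Y → D - . b] }  — shift
  I6: { [Y → D - b .] }  — reduce
  I7: { [B → ( ( .] }  — reduce

I0 contains reduce item [Y → .] and shift items [B → . ( (], [D → . (] — shift-reduce conflict.
I1 contains reduce item [D → ( .] and shift item [B → ( . (] — shift-reduce conflict.

Answer: Yes — I0: [Y → .] vs [B → . ( (]; I1: [D → ( .] vs [B → ( . (]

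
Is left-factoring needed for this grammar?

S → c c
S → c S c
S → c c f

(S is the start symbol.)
Yes, S has productions with common prefix 'c'

Left-factoring is needed when two productions for the same non-terminal
share a common prefix on the right-hand side.

Productions for S:
  S → c c
  S → c S c
  S → c c f

Found common prefix 'c' in productions for S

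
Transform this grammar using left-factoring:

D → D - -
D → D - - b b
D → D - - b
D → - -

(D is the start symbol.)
D → D - - D'
D' → ε
D' → b D''
D'' → b
D'' → ε
D → - -

Left-factoring transforms A → αβ₁ | αβ₂ into A → αA' and A' → β₁ | β₂
(α is the longest common prefix among the alternatives). Repeat until
no nonterminal has two alternatives with a common prefix.

Round 1: D has alternatives sharing prefix 'D - -'. Introduce D': D → D - - D'
  Add: D' → ε
  Add: D' → b b
  Add: D' → b

Round 2: D' has alternatives sharing prefix 'b'. Introduce D'': D' → b D''
  Add: D'' → b
  Add: D'' → ε

No remaining common prefixes — done.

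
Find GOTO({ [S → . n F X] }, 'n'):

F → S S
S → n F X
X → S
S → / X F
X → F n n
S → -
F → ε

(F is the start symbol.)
GOTO(I, 'n') = CLOSURE({ [A → αX.β] : [A → α.Xβ] ∈ I, X = 'n' })

Items with dot before 'n', with the dot advanced:
  [S → . n F X] → [S → n . F X]
Closure of the advanced items:
  [S → n . F X] has the dot before F: add [F → . S S], [F → .]
  [F → . S S] has the dot before S: add [S → . n F X], [S → . / X F], [S → . -]

GOTO = { [F → . S S], [F → .], [S → . -], [S → . / X F], [S → . n F X], [S → n . F X] }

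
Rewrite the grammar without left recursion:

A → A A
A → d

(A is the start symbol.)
A is directly left-recursive. The standard transformation for
  A → A α₁ | ... | A α_m | β₁ | ... | β_n
is
  A  → β₁ A' | ... | β_n A'
  A' → α₁ A' | ... | α_m A' | ε

A → d becomes A → d A'
A → A A becomes A' → A A'
Add A' → ε

Resulting grammar:
A → d A'
A' → A A'
A' → ε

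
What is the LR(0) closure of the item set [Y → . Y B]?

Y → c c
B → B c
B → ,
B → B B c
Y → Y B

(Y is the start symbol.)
To compute CLOSURE, for each item [A → α.Bβ] where B is a non-terminal, add [B → .γ] for all productions B → γ; repeat for the newly added items until nothing changes.

Start with: [Y → . Y B]
  [Y → . Y B] has the dot before Y: add [Y → . c c]
No further items can be added.

CLOSURE = { [Y → . Y B], [Y → . c c] }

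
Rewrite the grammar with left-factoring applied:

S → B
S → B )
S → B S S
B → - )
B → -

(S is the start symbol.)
S → B S'
S' → ε
S' → )
S' → S S
B → - B'
B' → )
B' → ε

Left-factoring transforms A → αβ₁ | αβ₂ into A → αA' and A' → β₁ | β₂
(α is the longest common prefix among the alternatives). Repeat until
no nonterminal has two alternatives with a common prefix.

Round 1: S has alternatives sharing prefix 'B'. Introduce S': S → B S'
  Add: S' → ε
  Add: S' → )
  Add: S' → S S

Round 2: B has alternatives sharing prefix '-'. Introduce B': B → - B'
  Add: B' → )
  Add: B' → ε

No remaining common prefixes — done.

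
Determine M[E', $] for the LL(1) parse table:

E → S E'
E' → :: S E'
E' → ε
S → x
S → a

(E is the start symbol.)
E' → ε

To find M[E', $], we find productions for E' where $ is in the predict set (PREDICT(N → α) = (FIRST(α) \ {ε}) ∪ (FOLLOW(N) if α ⇒* ε)).

Relevant sets:
  FOLLOW(E') = { $ }

E' → :: S E': PREDICT = { '::' }
E' → ε: PREDICT = { $ }
  $ is in predict set, so this production goes in M[E', $]

M[E', $] = E' → ε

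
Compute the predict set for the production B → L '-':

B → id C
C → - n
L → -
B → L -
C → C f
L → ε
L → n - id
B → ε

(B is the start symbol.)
PREDICT(B → L '-') = (FIRST(RHS) \ {ε}) ∪ (FOLLOW(B) if ε ∈ FIRST(RHS), i.e. RHS ⇒* ε)
FIRST(L) = { '-', 'n', ε }
FIRST(L '-') = { '-', 'n' }
ε ∉ FIRST(L '-'), so FOLLOW(B) is not added.
PREDICT(B → L '-') = { '-', 'n' }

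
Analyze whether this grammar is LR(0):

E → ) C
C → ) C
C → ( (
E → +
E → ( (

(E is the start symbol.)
Yes, the grammar is LR(0)

A grammar is LR(0) if no state in the canonical LR(0) collection has:
  - both a shift item (dot before a terminal) and a complete item (shift-reduce conflict), or
  - two or more complete items (reduce-reduce conflict; the accept item [E' → E .] counts as a complete item here).

Augment with E' → E and build the canonical LR(0) collection (I0 = CLOSURE({[E' → . E]}), then GOTO on every symbol after a dot until no new states appear). It has 11 states:
  I0: { [E → . ( (], [E → . ) C], [E → . +], [E' → . E] }  — shift
  I1: { [E → ( . (] }  — shift
  I2: { [C → . ( (], [C → . ) C], [E → ) . C] }  — shift
  I3: { [E → + .] }  — reduce
  I4: { [E' → E .] }  — accept
  I5: { [C → ( . (] }  — shift
  I6: { [C → ) . C], [C → . ( (], [C → . ) C] }  — shift
  I7: { [E → ) C .] }  — reduce
  I8: { [C → ) C .] }  — reduce
  I9: { [C → ( ( .] }  — reduce
  I10: { [E → ( ( .] }  — reduce

Every state is either a pure shift/goto state or contains exactly one complete item and nothing to shift — no conflicts. The grammar is LR(0).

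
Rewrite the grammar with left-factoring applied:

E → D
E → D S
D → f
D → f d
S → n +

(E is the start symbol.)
E → D E'
E' → ε
E' → S
D → f D'
D' → ε
D' → d
S → n +

Left-factoring transforms A → αβ₁ | αβ₂ into A → αA' and A' → β₁ | β₂
(α is the longest common prefix among the alternatives). Repeat until
no nonterminal has two alternatives with a common prefix.

Round 1: E has alternatives sharing prefix 'D'. Introduce E': E → D E'
  Add: E' → ε
  Add: E' → S

Round 2: D has alternatives sharing prefix 'f'. Introduce D': D → f D'
  Add: D' → ε
  Add: D' → d

No remaining common prefixes — done.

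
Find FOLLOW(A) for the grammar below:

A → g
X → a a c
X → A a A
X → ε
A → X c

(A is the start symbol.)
To compute FOLLOW(A), find every occurrence of A on a right-hand side N → α A β: add FIRST(β) \ {ε}, and if β is empty or nullable also add FOLLOW(N). Iterate to a fixed point.

A is the start symbol, so $ ∈ FOLLOW(A).
In X → A a A: A is followed by a A, add FIRST(a A) \ {ε} = { 'a' }
In X → A a A: A is at the end, add FOLLOW(X)

The FOLLOW sets referred to above (computed the same way, to a fixed point):
  FOLLOW(X) = { 'c' }

Taking the union: FOLLOW(A) = { $, 'a', 'c' }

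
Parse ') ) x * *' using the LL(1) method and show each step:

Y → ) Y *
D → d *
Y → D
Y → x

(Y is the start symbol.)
Stack is shown with the top on the left.

Stack      Input        Action
------------------------------
Y $        ) ) x * * $  output Y → ) Y *
) Y * $    ) ) x * * $  match ')'
Y * $      ) x * * $    output Y → ) Y *
) Y * * $  ) x * * $    match ')'
Y * * $    x * * $      output Y → x
x * * $    x * * $      match 'x'
* * $      * * $        match '*'
* $        * $          match '*'
$          $            accept

The string is accepted.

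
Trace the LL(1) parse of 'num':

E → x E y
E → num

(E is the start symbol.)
LL(1) parsing maintains a stack (initially the start symbol over $) and the input. At each step: if the stack top is a terminal, match it against the current input token; if it is a non-terminal N, replace it with the RHS of M[N, lookahead] (the unique production whose predict set contains the lookahead).

Stack is shown with the top on the left.

Stack  Input  Action
--------------------
E $    num $  output E → num
num $  num $  match 'num'
$      $      accept

The string is accepted.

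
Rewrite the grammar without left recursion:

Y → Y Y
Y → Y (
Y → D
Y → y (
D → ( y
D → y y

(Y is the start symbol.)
Y is directly left-recursive. The standard transformation for
  A → A α₁ | ... | A α_m | β₁ | ... | β_n
is
  A  → β₁ A' | ... | β_n A'
  A' → α₁ A' | ... | α_m A' | ε

Y → D becomes Y → D Y'
Y → y ( becomes Y → y ( Y'
Y → Y Y becomes Y' → Y Y'
Y → Y ( becomes Y' → ( Y'
Add Y' → ε

Productions for other non-terminals are unchanged:
  D → ( y
  D → y y

Resulting grammar:
Y → D Y'
Y → y ( Y'
Y' → Y Y'
Y' → ( Y'
Y' → ε
D → ( y
D → y y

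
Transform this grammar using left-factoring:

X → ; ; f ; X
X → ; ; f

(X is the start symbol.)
X → ; ; f X'
X' → ; X
X' → ε

Left-factoring transforms A → αβ₁ | αβ₂ into A → αA' and A' → β₁ | β₂
(α is the longest common prefix among the alternatives). Repeat until
no nonterminal has two alternatives with a common prefix.

Round 1: X has alternatives sharing prefix '; ; f'. Introduce X': X → ; ; f X'
  Add: X' → ; X
  Add: X' → ε

No remaining common prefixes — done.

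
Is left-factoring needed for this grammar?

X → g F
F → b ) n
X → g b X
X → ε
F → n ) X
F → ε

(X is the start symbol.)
Yes, X has productions with common prefix 'g'

Left-factoring is needed when two productions for the same non-terminal
share a common prefix on the right-hand side.

Productions for X:
  X → g F
  X → g b X
  X → ε
Productions for F:
  F → b ) n
  F → n ) X
  F → ε

Found common prefix 'g' in productions for X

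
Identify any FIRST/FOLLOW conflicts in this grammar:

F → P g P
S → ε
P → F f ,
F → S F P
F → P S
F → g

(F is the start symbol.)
No FIRST/FOLLOW conflicts.

A FIRST/FOLLOW conflict occurs when a non-terminal N has a nullable alternative N → β (β ⇒* ε) and another alternative N → α with FIRST(α) ∩ FOLLOW(N) ≠ ∅: on such a lookahead the parser cannot decide between expanding α and letting N vanish via β.

Nullable non-terminals: S.
S has a nullable alternative but only one production, so nothing to check.

F, P have no nullable alternative, so no FIRST/FOLLOW check is needed there.

No FIRST/FOLLOW conflicts found.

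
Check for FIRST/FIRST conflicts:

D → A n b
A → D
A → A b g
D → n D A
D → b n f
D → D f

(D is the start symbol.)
A FIRST/FIRST conflict occurs when two productions N → α and N → β for the same non-terminal have FIRST(α) ∩ FIRST(β) ≠ ∅ (with ε ∈ FIRST of a nullable right-hand side, so two nullable alternatives also conflict).

FIRST sets of the non-terminals at (or reachable through a nullable prefix from) the front of some alternative:
  FIRST(A) = { 'b', 'n' }
  FIRST(D) = { 'b', 'n' }

Productions for D:
  D → A n b: FIRST = { 'b', 'n' }
  D → n D A: FIRST = { 'n' }
  D → b n f: FIRST = { 'b' }
  D → D f: FIRST = { 'b', 'n' }
Productions for A:
  A → D: FIRST = { 'b', 'n' }
  A → A b g: FIRST = { 'b', 'n' }

Conflict for D: D → A n b and D → n D A
  Overlap: { 'n' }
Conflict for D: D → A n b and D → b n f
  Overlap: { 'b' }
Conflict for D: D → A n b and D → D f
  Overlap: { 'b', 'n' }
Conflict for D: D → n D A and D → D f
  Overlap: { 'n' }
Conflict for D: D → b n f and D → D f
  Overlap: { 'b' }
Conflict for A: A → D and A → A b g
  Overlap: { 'b', 'n' }

Answer: Yes. D → A n b / D → n D A on { 'n' }; D → A n b / D → b n f on { 'b' }; D → A n b / D → D f on { 'b', 'n' }; D → n D A / D → D f on { 'n' }; D → b n f / D → D f on { 'b' }; A → D / A → A b g on { 'b', 'n' }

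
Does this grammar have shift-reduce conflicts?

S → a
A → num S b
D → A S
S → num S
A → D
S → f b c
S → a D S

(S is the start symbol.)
Yes — I2: [S → a .] vs [A → . num S b]; I9: [A → D .] vs [S → . a]

A shift-reduce conflict occurs when an LR(0) state has both:
  - a complete (reduce) item [A → α .] (dot at the end), and
  - a shift item [B → β . c γ] (dot before a terminal).

Augment with S' → S and build the canonical LR(0) collection (I0 = CLOSURE({[S' → . S]}), then GOTO on every symbol after a dot until no new states appear). It has 15 states:
  I0: { [S → . a D S], [S → . a], [S → . f b c], [S → . num S], [S' → . S] }  — shift
  I1: { [S' → S .] }  — accept
  I2: { [A → . D], [A → . num S b], [D → . A S], [S → a . D S], [S → a .] }  — shift, reduce
  I3: { [S → f . b c] }  — shift
  I4: { [S → . a D S], [S → . a], [S → . f b c], [S → . num S], [S → num . S] }  — shift
  I5: { [S → num S .] }  — reduce
  I6: { [S → f b . c] }  — shift
  I7: { [S → f b c .] }  — reduce
  I8: { [D → A . S], [S → . a D S], [S → . a], [S → . f b c], [S → . num S] }  — shift
  I9: { [A → D .], [S → . a D S], [S → . a], [S → . f b c], [S → . num S], [S → a D . S] }  — shift, reduce
  I10: { [A → num . S b], [S → . a D S], [S → . a], [S → . f b c], [S → . num S] }  — shift
  I11: { [A → num S . b] }  — shift
  I12: { [A → num S b .] }  — reduce
  I13: { [S → a D S .] }  — reduce
  I14: { [D → A S .] }  — reduce

I2 contains reduce item [S → a .] and shift item [A → . num S b] — shift-reduce conflict.
I9 contains reduce item [A → D .] and shift items [S → . a], [S → . a D S], [S → . f b c], [S → . num S] — shift-reduce conflict.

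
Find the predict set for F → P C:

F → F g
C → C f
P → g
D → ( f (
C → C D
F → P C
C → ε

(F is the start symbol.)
PREDICT(F → P C) = (FIRST(RHS) \ {ε}) ∪ (FOLLOW(F) if ε ∈ FIRST(RHS), i.e. RHS ⇒* ε)
FIRST(P) = { 'g' }
FIRST(P C) = { 'g' }
ε ∉ FIRST(P C), so FOLLOW(F) is not added.
PREDICT(F → P C) = { 'g' }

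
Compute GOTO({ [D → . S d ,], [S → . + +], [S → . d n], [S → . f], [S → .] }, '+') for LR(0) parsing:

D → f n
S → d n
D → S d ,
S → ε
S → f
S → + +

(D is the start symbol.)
GOTO(I, '+') = CLOSURE({ [A → αX.β] : [A → α.Xβ] ∈ I, X = '+' })

Items with dot before '+', with the dot advanced:
  [S → . + +] → [S → + . +]
Closure adds nothing (no advanced item has the dot before a non-terminal).

GOTO = { [S → + . +] }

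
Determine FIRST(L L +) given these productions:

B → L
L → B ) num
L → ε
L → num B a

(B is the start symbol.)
{ ')', '+', 'num' }

FIRST sets of the non-terminals involved (from the grammar, by fixed-point iteration):
  FIRST(L) = { ')', 'num', ε }

To compute FIRST(L L +), process the symbols left to right:
Symbol L is a non-terminal. Add FIRST(L) \ {ε} = { ')', 'num' }
L is nullable (ε ∈ FIRST(L)), continue to the next symbol.
Symbol L is a non-terminal. Add FIRST(L) \ {ε} = { ')', 'num' }
L is nullable (ε ∈ FIRST(L)), continue to the next symbol.
Symbol + is a terminal. Add '+' and stop.
FIRST(L L +) = { ')', '+', 'num' }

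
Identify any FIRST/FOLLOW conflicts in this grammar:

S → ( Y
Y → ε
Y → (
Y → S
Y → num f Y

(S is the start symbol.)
No FIRST/FOLLOW conflicts.

A FIRST/FOLLOW conflict occurs when a non-terminal N has a nullable alternative N → β (β ⇒* ε) and another alternative N → α with FIRST(α) ∩ FOLLOW(N) ≠ ∅: on such a lookahead the parser cannot decide between expanding α and letting N vanish via β.

Nullable non-terminals: Y.
FIRST sets used below: FIRST(S) = { '(' }

Y: nullable alternative(s) Y → ε; FOLLOW(Y) = { $ }
  Y → ε: FIRST \ {ε} = { } — this is the only nullable alternative, skip
  Y → (: FIRST \ {ε} = { '(' } — disjoint from FOLLOW(Y)
  Y → S: FIRST \ {ε} = { '(' } — disjoint from FOLLOW(Y)
  Y → num f Y: FIRST \ {ε} = { 'num' } — disjoint from FOLLOW(Y)

S has no nullable alternative, so no FIRST/FOLLOW check is needed there.

No FIRST/FOLLOW conflicts found.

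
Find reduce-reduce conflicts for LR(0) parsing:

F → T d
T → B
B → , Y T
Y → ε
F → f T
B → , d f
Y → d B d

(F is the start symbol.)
No reduce-reduce conflicts

A reduce-reduce conflict occurs when an LR(0) state has two complete items [A → α .] and [B → β .] — both call for a reduction, and with no lookahead the parser cannot choose between them.

Augment with F' → F and build the canonical LR(0) collection (I0 = CLOSURE({[F' → . F]}), then GOTO on every symbol after a dot until no new states appear). It has 14 states:
  I0: { [B → . , Y T], [B → . , d f], [F → . T d], [F → . f T], [F' → . F], [T → . B] }  — shift
  I1: { [B → , . Y T], [B → , . d f], [Y → . d B d], [Y → .] }  — shift, reduce
  I2: { [T → B .] }  — reduce
  I3: { [F' → F .] }  — accept
  I4: { [F → T . d] }  — shift
  I5: { [B → . , Y T], [B → . , d f], [F → f . T], [T → . B] }  — shift
  I6: { [F → f T .] }  — reduce
  I7: { [F → T d .] }  — reduce
  I8: { [B → , Y . T], [B → . , Y T], [B → . , d f], [T → . B] }  — shift
  I9: { [B → , d . f], [B → . , Y T], [B → . , d f], [Y → d . B d] }  — shift
  I10: { [Y → d B . d] }  — shift
  I11: { [B → , d f .] }  — reduce
  I12: { [Y → d B d .] }  — reduce
  I13: { [B → , Y T .] }  — reduce

No state contains more than one complete item.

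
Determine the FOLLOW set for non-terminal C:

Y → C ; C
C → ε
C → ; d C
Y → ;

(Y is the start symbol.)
To compute FOLLOW(C), find every occurrence of C on a right-hand side N → α C β: add FIRST(β) \ {ε}, and if β is empty or nullable also add FOLLOW(N). Iterate to a fixed point.

In Y → C ; C: C is followed by ';' C, add FIRST(';' C) \ {ε} = { ';' }
In Y → C ; C: C is at the end, add FOLLOW(Y)
In C → ; d C: C is at the end; this adds FOLLOW(C) to itself — nothing new

The FOLLOW sets referred to above (computed the same way, to a fixed point):
  FOLLOW(Y) = { $ }

Taking the union: FOLLOW(C) = { $, ';' }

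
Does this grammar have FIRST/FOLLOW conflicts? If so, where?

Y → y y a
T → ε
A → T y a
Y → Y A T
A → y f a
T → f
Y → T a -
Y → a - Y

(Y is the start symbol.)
Yes. T → f with FOLLOW(T) on { 'f' }

Nullable non-terminals: T.

T: nullable alternative(s) T → ε; FOLLOW(T) = { $, 'a', 'f', 'y' }
  T → ε: FIRST \ {ε} = { } — this is the only nullable alternative, skip
  T → f: FIRST \ {ε} = { 'f' } — overlaps FOLLOW(T) on { 'f' }: CONFLICT

A, Y have no nullable alternative, so no FIRST/FOLLOW check is needed there.

So the grammar has 1 FIRST/FOLLOW conflict (marked CONFLICT above).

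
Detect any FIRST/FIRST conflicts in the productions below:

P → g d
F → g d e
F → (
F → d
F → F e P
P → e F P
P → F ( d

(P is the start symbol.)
A FIRST/FIRST conflict occurs when two productions N → α and N → β for the same non-terminal have FIRST(α) ∩ FIRST(β) ≠ ∅ (with ε ∈ FIRST of a nullable right-hand side, so two nullable alternatives also conflict).

FIRST sets of the non-terminals at (or reachable through a nullable prefix from) the front of some alternative:
  FIRST(F) = { '(', 'd', 'g' }

Productions for P:
  P → g d: FIRST = { 'g' }
  P → e F P: FIRST = { 'e' }
  P → F ( d: FIRST = { '(', 'd', 'g' }
Productions for F:
  F → g d e: FIRST = { 'g' }
  F → (: FIRST = { '(' }
  F → d: FIRST = { 'd' }
  F → F e P: FIRST = { '(', 'd', 'g' }

Conflict for P: P → g d and P → F ( d
  Overlap: { 'g' }
Conflict for F: F → g d e and F → F e P
  Overlap: { 'g' }
Conflict for F: F → ( and F → F e P
  Overlap: { '(' }
Conflict for F: F → d and F → F e P
  Overlap: { 'd' }

Answer: Yes. P → g d / P → F '(' d on { 'g' }; F → g d e / F → F e P on { 'g' }; F → '(' / F → F e P on { '(' }; F → d / F → F e P on { 'd' }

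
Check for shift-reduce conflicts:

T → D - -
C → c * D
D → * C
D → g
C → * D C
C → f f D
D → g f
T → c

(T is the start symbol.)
Yes — I5: [D → g .] vs [D → g . f]

Augment with T' → T and build the canonical LR(0) collection (I0 = CLOSURE({[T' → . T]}), then GOTO on every symbol after a dot until no new states appear). It has 19 states:
  I0: { [D → . * C], [D → . g f], [D → . g], [T → . D - -], [T → . c], [T' → . T] }  — shift
  I1: { [C → . * D C], [C → . c * D], [C → . f f D], [D → * . C] }  — shift
  I2: { [T → D . - -] }  — shift
  I3: { [T' → T .] }  — accept
  I4: { [T → c .] }  — reduce
  I5: { [D → g . f], [D → g .] }  — shift, reduce
  I6: { [D → g f .] }  — reduce
  I7: { [T → D - . -] }  — shift
  I8: { [T → D - - .] }  — reduce
  I9: { [C → * . D C], [D → . * C], [D → . g f], [D → . g] }  — shift
  I10: { [D → * C .] }  — reduce
  I11: { [C → c . * D] }  — shift
  I12: { [C → f . f D] }  — shift
  I13: { [C → f f . D], [D → . * C], [D → . g f], [D → . g] }  — shift
  I14: { [C → f f D .] }  — reduce
  I15: { [C → c * . D], [D → . * C], [D → . g f], [D → . g] }  — shift
  I16: { [C → c * D .] }  — reduce
  I17: { [C → * D . C], [C → . * D C], [C → . c * D], [C → . f f D] }  — shift
  I18: { [C → * D C .] }  — reduce

I5 contains reduce item [D → g .] and shift item [D → g . f] — shift-reduce conflict.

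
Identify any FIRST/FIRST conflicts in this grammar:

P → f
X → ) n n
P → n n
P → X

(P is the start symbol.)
A FIRST/FIRST conflict occurs when two productions N → α and N → β for the same non-terminal have FIRST(α) ∩ FIRST(β) ≠ ∅ (with ε ∈ FIRST of a nullable right-hand side, so two nullable alternatives also conflict).

FIRST sets of the non-terminals at (or reachable through a nullable prefix from) the front of some alternative:
  FIRST(X) = { ')' }

Productions for P:
  P → f: FIRST = { 'f' }
  P → n n: FIRST = { 'n' }
  P → X: FIRST = { ')' }
X has only one production, so no FIRST/FIRST conflict is possible there.

All alternatives of each non-terminal have pairwise disjoint FIRST sets.

Answer: No FIRST/FIRST conflicts.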